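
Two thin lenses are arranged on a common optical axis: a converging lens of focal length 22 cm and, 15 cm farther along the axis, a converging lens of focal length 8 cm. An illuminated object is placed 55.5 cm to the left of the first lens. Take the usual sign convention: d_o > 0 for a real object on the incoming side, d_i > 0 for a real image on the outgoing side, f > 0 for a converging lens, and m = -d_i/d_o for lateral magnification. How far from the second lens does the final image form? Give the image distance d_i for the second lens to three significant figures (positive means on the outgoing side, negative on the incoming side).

5.83 cm

Lens 1: 1/d_i1 = 1/f_1 - 1/d_o1 = 1/22 - 1/55.5 = 0.02744 cm^-1, so d_i1 = 36.448 cm.
This image would form 36.448 cm past lens 1, i.e. 21.448 cm beyond lens 2, so it is a virtual object for lens 2: d_o2 = 15 - 36.448 = -21.448 cm.
Lens 2: 1/d_i2 = 1/f_2 - 1/d_o2 = 1/8 - 1/(-21.448) = 0.17162 cm^-1, so d_i2 = 5.827 cm.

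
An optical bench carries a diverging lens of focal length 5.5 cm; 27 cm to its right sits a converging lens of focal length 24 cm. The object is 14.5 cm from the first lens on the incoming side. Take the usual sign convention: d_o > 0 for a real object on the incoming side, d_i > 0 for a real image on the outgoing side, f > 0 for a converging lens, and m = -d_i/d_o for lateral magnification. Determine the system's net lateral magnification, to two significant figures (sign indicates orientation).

First lens: d_i1 = 1/(1/(-5.5) - 1/14.5) = -3.988 cm.
m_1 = -(-3.988)/14.5 = 0.2750.
With d_i1 < 0 the first image is virtual and lies on the object side; the object distance for lens 2 is d_o2 = 27 - (-3.988) = 30.988 cm.
Second lens: d_i2 = 1/(1/24 - 1/(30.988)) = 106.433 cm.
m_2 = -(106.433)/(30.988) = -3.4347.
Total m = m_1 x m_2 = (0.2750)(-3.4347) = -0.9445.

-0.94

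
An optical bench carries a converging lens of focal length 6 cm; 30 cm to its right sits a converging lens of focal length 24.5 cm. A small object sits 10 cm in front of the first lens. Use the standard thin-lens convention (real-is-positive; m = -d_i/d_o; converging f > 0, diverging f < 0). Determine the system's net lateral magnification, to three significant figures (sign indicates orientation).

First lens: d_i1 = 1/(1/6 - 1/10) = 15.000 cm.
m_1 = -(15.000)/10 = -1.5000.
The intermediate image is 15.000 cm to the right of lens 1, so d_o2 = L - d_i1 = 30 - 15.000 = 15.000 cm.
Second lens: d_i2 = 1/(1/24.5 - 1/(15.000)) = -38.684 cm.
m_2 = -(-38.684)/(15.000) = 2.5789.
The system's lateral magnification is m_1 m_2 = (-1.5000)(2.5789) = -3.8684.

-3.87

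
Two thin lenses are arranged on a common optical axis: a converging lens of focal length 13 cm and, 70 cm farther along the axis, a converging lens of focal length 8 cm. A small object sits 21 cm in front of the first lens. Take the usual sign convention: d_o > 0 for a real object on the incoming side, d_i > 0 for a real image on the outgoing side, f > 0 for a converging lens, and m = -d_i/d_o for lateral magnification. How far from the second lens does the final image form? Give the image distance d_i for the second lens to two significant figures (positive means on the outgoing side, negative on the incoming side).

10 cm

Lens 1: 1/d_i1 = 1/f_1 - 1/d_o1 = 1/13 - 1/21 = 0.02930 cm^-1, so d_i1 = 34.125 cm.
Object distance for lens 2: d_o2 = 70 - 34.125 = 35.875 cm.
Lens 2: 1/d_i2 = 1/f_2 - 1/d_o2 = 1/8 - 1/(35.875) = 0.09713 cm^-1, so d_i2 = 10.296 cm.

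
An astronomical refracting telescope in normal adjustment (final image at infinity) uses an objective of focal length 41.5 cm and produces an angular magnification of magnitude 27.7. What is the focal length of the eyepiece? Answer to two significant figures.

1.5 cm

|M| = f_obj/f_eye, so f_eye = f_obj/|M| = 41.5/27.7 = 1.498 cm.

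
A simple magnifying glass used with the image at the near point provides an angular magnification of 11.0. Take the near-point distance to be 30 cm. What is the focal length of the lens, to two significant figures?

3.0 cm

For the image at the near point, M = 1 + D/f.
f = D/(M - 1) = 30/(11.0 - 1) = 3.000 cm.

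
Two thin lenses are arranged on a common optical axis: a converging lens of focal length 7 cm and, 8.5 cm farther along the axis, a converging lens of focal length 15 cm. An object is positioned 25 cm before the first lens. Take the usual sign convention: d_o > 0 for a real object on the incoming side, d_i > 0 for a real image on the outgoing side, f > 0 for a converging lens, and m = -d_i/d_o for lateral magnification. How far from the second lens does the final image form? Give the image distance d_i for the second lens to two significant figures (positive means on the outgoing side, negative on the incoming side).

1.1 cm

Applying the thin-lens equation to the first lens, 1/7 = 1/25 + 1/d_i1, which gives d_i1 = 9.722 cm.
This image would form 9.722 cm past lens 1, i.e. 1.222 cm beyond lens 2, so it is a virtual object for lens 2: d_o2 = 8.5 - 9.722 = -1.222 cm.
Applying the thin-lens equation again with f_2 = 15 cm and d_o2 = -1.222 cm gives d_i2 = 1.130 cm.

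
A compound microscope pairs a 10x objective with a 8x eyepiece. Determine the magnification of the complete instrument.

80

The overall magnification of a compound microscope is the product of the objective and eyepiece magnifications:
M = M_obj x M_eye = 10 x 8 = 80.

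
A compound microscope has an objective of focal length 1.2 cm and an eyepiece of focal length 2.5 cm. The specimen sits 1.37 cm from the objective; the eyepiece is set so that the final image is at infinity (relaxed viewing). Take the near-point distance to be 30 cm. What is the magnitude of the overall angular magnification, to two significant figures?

Objective: 1/d_i = 1/f_obj - 1/d_o = 1/1.2 - 1/1.37 = 0.10341 cm^-1, so d_i = 9.671 cm.
m_obj = -d_i/d_o = -9.671/1.37 = -7.059.
Eyepiece angular magnification (image at infinity): M_eye = D/f_e = 30/2.5 = 12.000.
Overall M = m_obj x M_eye = (-7.059)(12.000) = -84.71.
|M| = 84.71.

85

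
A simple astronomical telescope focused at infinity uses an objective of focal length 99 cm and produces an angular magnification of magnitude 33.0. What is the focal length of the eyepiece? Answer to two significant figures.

|M| = f_obj/f_eye, so f_eye = f_obj/|M| = 99/33.0 = 3.000 cm.

3.0 cm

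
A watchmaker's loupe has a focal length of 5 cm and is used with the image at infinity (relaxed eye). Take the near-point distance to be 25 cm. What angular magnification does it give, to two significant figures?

M = D/f = 25/5 = 5.000.

5.0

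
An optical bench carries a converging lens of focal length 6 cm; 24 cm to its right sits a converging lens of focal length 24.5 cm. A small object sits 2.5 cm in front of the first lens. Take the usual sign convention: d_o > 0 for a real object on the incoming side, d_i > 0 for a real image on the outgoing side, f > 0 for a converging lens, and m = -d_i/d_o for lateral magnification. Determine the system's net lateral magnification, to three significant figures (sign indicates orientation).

-11.1

First lens: d_i1 = 1/(1/6 - 1/2.5) = -4.286 cm.
m_1 = -(-4.286)/2.5 = 1.7143.
The intermediate image is virtual, 4.286 cm to the left of lens 1, so d_o2 = L - d_i1 = 24 - (-4.286) = 28.286 cm.
Second lens: d_i2 = 1/(1/24.5 - 1/(28.286)) = 183.057 cm.
m_2 = -(183.057)/(28.286) = -6.4717.
Total m = m_1 x m_2 = (1.7143)(-6.4717) = -11.0943.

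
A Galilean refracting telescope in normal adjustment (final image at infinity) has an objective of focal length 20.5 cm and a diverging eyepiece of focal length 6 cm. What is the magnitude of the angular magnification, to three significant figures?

3.42

|M| = f_obj/|f_eye| = 20.5/6 = 3.417.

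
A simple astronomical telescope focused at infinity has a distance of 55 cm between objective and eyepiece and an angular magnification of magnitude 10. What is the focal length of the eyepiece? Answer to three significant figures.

5.00 cm

In normal adjustment the tube length equals f_obj + f_eye and |M| = f_obj/f_eye.
So f_obj = 10 f_eye and 10 f_eye + f_eye = 55 cm, giving f_eye = 55/11 = 5.000 cm and f_obj = 50.000 cm.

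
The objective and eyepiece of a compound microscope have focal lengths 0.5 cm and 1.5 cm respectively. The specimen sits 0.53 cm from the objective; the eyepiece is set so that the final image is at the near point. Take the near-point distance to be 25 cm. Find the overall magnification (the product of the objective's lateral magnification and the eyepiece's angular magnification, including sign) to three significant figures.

Objective: 1/d_i = 1/f_obj - 1/d_o = 1/0.5 - 1/0.53 = 0.11321 cm^-1, so d_i = 8.833 cm.
m_obj = -d_i/d_o = -8.833/0.53 = -16.667.
Eyepiece angular magnification (image at near point): M_eye = 1 + D/f_e = 1 + 25/1.5 = 17.667.
Overall M = m_obj x M_eye = (-16.667)(17.667) = -294.44.

-294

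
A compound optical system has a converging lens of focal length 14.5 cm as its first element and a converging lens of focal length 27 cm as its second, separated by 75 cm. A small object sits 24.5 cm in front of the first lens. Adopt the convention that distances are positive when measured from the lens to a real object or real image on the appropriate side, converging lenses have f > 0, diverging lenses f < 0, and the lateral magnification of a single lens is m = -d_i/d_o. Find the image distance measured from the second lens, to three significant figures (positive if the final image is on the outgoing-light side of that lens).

85.4 cm

Lens 1: 1/d_i1 = 1/f_1 - 1/d_o1 = 1/14.5 - 1/24.5 = 0.02815 cm^-1, so d_i1 = 35.525 cm.
That image sits 39.475 cm in front of the second lens, so d_o2 = 39.475 cm.
Lens 2: 1/d_i2 = 1/f_2 - 1/d_o2 = 1/27 - 1/(39.475) = 0.01170 cm^-1, so d_i2 = 85.437 cm.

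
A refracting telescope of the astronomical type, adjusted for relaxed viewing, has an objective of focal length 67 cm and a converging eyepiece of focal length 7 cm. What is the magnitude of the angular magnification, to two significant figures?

|M| = f_obj/|f_eye| = 67/7 = 9.571.

9.6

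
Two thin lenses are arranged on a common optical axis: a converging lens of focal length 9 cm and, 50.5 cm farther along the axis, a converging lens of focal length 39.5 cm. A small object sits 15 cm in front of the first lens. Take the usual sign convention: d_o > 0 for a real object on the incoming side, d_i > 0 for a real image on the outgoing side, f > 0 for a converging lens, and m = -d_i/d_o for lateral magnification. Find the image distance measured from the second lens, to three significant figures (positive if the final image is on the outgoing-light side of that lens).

-96.2 cm

Applying the thin-lens equation to the first lens, 1/9 = 1/15 + 1/d_i1, which gives d_i1 = 22.500 cm.
The intermediate image is 22.500 cm to the right of lens 1, so d_o2 = L - d_i1 = 50.5 - 22.500 = 28.000 cm.
Applying the thin-lens equation again with f_2 = 39.5 cm and d_o2 = 28.000 cm gives d_i2 = -96.174 cm.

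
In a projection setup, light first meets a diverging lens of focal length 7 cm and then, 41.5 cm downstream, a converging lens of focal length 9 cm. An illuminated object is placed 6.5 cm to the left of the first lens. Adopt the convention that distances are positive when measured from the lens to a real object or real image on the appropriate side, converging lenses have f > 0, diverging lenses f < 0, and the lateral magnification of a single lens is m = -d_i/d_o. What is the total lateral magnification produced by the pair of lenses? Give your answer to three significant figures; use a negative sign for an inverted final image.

-0.130

First lens: d_i1 = 1/(1/(-7) - 1/6.5) = -3.370 cm.
m_1 = -(-3.370)/6.5 = 0.5185.
The intermediate image is virtual, 3.370 cm to the left of lens 1, so d_o2 = L - d_i1 = 41.5 - (-3.370) = 44.870 cm.
Second lens: d_i2 = 1/(1/9 - 1/(44.870)) = 11.258 cm.
m_2 = -(11.258)/(44.870) = -0.2509.
Total m = m_1 x m_2 = (0.5185)(-0.2509) = -0.1301.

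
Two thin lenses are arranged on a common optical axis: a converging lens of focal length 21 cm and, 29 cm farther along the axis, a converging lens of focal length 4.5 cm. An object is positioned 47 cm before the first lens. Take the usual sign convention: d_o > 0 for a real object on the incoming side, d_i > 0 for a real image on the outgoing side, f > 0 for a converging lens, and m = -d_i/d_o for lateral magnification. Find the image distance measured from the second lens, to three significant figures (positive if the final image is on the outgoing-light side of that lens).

Lens 1: 1/d_i1 = 1/f_1 - 1/d_o1 = 1/21 - 1/47 = 0.02634 cm^-1, so d_i1 = 37.962 cm.
Since 37.962 cm > 29 cm, the first image lies past the second lens and serves as a virtual object: d_o2 = L - d_i1 = -8.962 cm.
Lens 2: 1/d_i2 = 1/f_2 - 1/d_o2 = 1/4.5 - 1/(-8.962) = 0.33381 cm^-1, so d_i2 = 2.996 cm.

3.00 cm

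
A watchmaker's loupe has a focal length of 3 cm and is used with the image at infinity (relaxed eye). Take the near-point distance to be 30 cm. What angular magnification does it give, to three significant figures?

M = D/f = 30/3 = 10.000.

10.0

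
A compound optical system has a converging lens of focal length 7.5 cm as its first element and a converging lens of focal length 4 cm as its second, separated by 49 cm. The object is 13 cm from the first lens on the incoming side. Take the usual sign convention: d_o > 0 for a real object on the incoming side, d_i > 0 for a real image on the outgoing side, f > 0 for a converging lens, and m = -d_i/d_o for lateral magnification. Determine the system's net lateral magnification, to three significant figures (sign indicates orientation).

0.200

Lens 1: 1/d_i1 = 1/f_1 - 1/d_o1 = 1/7.5 - 1/13 = 0.05641 cm^-1, so d_i1 = 17.727 cm.
m_1 = -(17.727)/13 = -1.3636.
That image sits 31.273 cm in front of the second lens, so d_o2 = 31.273 cm.
Lens 2: 1/d_i2 = 1/f_2 - 1/d_o2 = 1/4 - 1/(31.273) = 0.21802 cm^-1, so d_i2 = 4.587 cm.
m_2 = -(4.587)/(31.273) = -0.1467.
The system's lateral magnification is m_1 m_2 = (-1.3636)(-0.1467) = 0.2000.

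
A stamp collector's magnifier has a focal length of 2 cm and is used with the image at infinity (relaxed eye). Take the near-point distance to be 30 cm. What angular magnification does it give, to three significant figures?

M = D/f = 30/2 = 15.000.

15.0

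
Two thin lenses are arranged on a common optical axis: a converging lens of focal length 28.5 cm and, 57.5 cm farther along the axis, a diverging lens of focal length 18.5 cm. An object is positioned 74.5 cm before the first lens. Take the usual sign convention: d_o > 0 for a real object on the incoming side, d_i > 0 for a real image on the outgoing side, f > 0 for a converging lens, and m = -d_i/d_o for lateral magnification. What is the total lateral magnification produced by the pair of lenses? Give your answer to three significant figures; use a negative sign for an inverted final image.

Applying the thin-lens equation to the first lens, 1/28.5 = 1/74.5 + 1/d_i1, which gives d_i1 = 46.158 cm.
Its lateral magnification is m_1 = -d_i1/d_o1 = -(46.158)/74.5 = -0.6196.
The intermediate image is 46.158 cm to the right of lens 1, so d_o2 = L - d_i1 = 57.5 - 46.158 = 11.342 cm.
Applying the thin-lens equation again with f_2 = -18.5 cm and d_o2 = 11.342 cm gives d_i2 = -7.031 cm.
m_2 = -(-7.031)/(11.342) = 0.6199.
Total m = m_1 x m_2 = (-0.6196)(0.6199) = -0.3841.

-0.384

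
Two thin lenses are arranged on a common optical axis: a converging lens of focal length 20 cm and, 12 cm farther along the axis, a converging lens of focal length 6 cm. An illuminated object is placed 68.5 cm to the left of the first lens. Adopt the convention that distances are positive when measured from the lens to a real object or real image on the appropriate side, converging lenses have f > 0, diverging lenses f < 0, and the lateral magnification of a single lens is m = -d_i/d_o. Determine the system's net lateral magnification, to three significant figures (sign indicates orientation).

-0.111

First lens: d_i1 = 1/(1/20 - 1/68.5) = 28.247 cm.
m_1 = -(28.247)/68.5 = -0.4124.
This image would form 28.247 cm past lens 1, i.e. 16.247 cm beyond lens 2, so it is a virtual object for lens 2: d_o2 = 12 - 28.247 = -16.247 cm.
Second lens: d_i2 = 1/(1/6 - 1/(-16.247)) = 4.382 cm.
m_2 = -(4.382)/(-16.247) = 0.2697.
Overall magnification: m = m_1 m_2 = -0.1112.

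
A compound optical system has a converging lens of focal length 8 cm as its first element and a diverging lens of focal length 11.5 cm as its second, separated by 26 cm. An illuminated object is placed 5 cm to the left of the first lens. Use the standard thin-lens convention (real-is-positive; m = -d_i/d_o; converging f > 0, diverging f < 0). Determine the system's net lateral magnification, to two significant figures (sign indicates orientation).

Lens 1: 1/d_i1 = 1/f_1 - 1/d_o1 = 1/8 - 1/5 = -0.07500 cm^-1, so d_i1 = -13.333 cm.
m_1 = -(-13.333)/5 = 2.6667.
The intermediate image is virtual, 13.333 cm to the left of lens 1, so d_o2 = L - d_i1 = 26 - (-13.333) = 39.333 cm.
Lens 2: 1/d_i2 = 1/f_2 - 1/d_o2 = 1/(-11.5) - 1/(39.333) = -0.11238 cm^-1, so d_i2 = -8.898 cm.
m_2 = -(-8.898)/(39.333) = 0.2262.
The system's lateral magnification is m_1 m_2 = (2.6667)(0.2262) = 0.6033.

0.60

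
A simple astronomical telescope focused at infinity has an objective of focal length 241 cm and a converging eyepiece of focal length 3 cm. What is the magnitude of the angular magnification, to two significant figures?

80

|M| = f_obj/|f_eye| = 241/3 = 80.333.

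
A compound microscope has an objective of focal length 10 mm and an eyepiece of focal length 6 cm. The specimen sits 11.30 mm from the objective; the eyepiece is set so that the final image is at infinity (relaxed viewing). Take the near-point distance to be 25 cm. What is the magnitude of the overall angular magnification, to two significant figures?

Convert to cm: f_obj = 10 mm = 1 cm; d_o = 11.30 mm = 1.13 cm.
Objective: 1/d_i = 1/f_obj - 1/d_o = 1/1 - 1/1.13 = 0.11504 cm^-1, so d_i = 8.692 cm.
m_obj = -d_i/d_o = -8.692/1.13 = -7.692.
Eyepiece angular magnification (image at infinity): M_eye = D/f_e = 25/6 = 4.167.
Overall M = m_obj x M_eye = (-7.692)(4.167) = -32.05.
|M| = 32.05.

32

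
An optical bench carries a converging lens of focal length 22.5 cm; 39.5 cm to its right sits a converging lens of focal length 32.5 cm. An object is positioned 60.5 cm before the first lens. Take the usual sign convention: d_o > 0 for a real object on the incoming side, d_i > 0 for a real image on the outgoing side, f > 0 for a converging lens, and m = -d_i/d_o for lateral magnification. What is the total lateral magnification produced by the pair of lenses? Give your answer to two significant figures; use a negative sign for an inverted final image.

Applying the thin-lens equation to the first lens, 1/22.5 = 1/60.5 + 1/d_i1, which gives d_i1 = 35.822 cm.
Its lateral magnification is m_1 = -d_i1/d_o1 = -(35.822)/60.5 = -0.5921.
Object distance for lens 2: d_o2 = 39.5 - 35.822 = 3.678 cm.
Applying the thin-lens equation again with f_2 = 32.5 cm and d_o2 = 3.678 cm gives d_i2 = -4.147 cm.
m_2 = -(-4.147)/(3.678) = 1.1276.
The system's lateral magnification is m_1 m_2 = (-0.5921)(1.1276) = -0.6677.

-0.67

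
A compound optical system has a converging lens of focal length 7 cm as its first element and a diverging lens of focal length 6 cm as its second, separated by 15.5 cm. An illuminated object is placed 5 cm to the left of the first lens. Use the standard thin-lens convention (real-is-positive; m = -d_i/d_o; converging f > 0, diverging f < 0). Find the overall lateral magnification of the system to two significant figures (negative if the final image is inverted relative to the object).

First lens: d_i1 = 1/(1/7 - 1/5) = -17.500 cm.
m_1 = -(-17.500)/5 = 3.5000.
With d_i1 < 0 the first image is virtual and lies on the object side; the object distance for lens 2 is d_o2 = 15.5 - (-17.500) = 33.000 cm.
Second lens: d_i2 = 1/(1/(-6) - 1/(33.000)) = -5.077 cm.
m_2 = -(-5.077)/(33.000) = 0.1538.
Overall magnification: m = m_1 m_2 = 0.5385.

0.54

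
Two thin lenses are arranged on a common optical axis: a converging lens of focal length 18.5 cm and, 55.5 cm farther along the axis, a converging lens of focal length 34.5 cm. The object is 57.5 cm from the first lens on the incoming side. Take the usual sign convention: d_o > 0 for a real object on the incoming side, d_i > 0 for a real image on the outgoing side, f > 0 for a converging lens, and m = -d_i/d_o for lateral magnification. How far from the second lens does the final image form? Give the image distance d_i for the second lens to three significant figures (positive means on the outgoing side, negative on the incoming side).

Lens 1: 1/d_i1 = 1/f_1 - 1/d_o1 = 1/18.5 - 1/57.5 = 0.03666 cm^-1, so d_i1 = 27.276 cm.
That image sits 28.224 cm in front of the second lens, so d_o2 = 28.224 cm.
Lens 2: 1/d_i2 = 1/f_2 - 1/d_o2 = 1/34.5 - 1/(28.224) = -0.00644 cm^-1, so d_i2 = -155.162 cm.

-155 cm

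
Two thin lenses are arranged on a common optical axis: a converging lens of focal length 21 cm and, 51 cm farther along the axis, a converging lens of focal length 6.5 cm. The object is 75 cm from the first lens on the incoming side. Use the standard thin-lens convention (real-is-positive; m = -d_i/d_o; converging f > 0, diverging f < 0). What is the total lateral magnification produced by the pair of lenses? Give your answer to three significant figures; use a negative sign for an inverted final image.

0.165

First lens: d_i1 = 1/(1/21 - 1/75) = 29.167 cm.
m_1 = -(29.167)/75 = -0.3889.
That image sits 21.833 cm in front of the second lens, so d_o2 = 21.833 cm.
Second lens: d_i2 = 1/(1/6.5 - 1/(21.833)) = 9.255 cm.
m_2 = -(9.255)/(21.833) = -0.4239.
Total m = m_1 x m_2 = (-0.3889)(-0.4239) = 0.1649.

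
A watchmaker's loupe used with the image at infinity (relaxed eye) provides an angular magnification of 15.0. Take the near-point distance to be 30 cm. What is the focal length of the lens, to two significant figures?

For the image at infinity, M = D/f.
f = D/M = 30/15.0 = 2.000 cm.

2.0 cm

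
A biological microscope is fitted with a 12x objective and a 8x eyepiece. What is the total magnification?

The overall magnification of a compound microscope is the product of the objective and eyepiece magnifications:
M = M_obj x M_eye = 12 x 8 = 96.

96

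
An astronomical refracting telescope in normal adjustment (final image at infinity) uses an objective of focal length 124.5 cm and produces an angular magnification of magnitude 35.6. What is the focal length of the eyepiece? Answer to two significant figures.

|M| = f_obj/f_eye, so f_eye = f_obj/|M| = 124.5/35.6 = 3.497 cm.

3.5 cm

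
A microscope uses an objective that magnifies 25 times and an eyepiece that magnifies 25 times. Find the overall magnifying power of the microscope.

625

The overall magnification of a compound microscope is the product of the objective and eyepiece magnifications:
M = M_obj x M_eye = 25 x 25 = 625.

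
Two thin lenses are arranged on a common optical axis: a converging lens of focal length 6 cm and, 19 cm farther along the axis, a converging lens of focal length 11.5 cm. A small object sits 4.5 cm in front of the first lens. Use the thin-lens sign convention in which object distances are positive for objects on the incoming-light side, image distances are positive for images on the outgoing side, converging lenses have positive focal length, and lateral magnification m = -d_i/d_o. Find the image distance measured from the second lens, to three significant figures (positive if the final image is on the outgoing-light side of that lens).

16.7 cm

Lens 1: 1/d_i1 = 1/f_1 - 1/d_o1 = 1/6 - 1/4.5 = -0.05556 cm^-1, so d_i1 = -18.000 cm.
The intermediate image is virtual, 18.000 cm to the left of lens 1, so d_o2 = L - d_i1 = 19 - (-18.000) = 37.000 cm.
Lens 2: 1/d_i2 = 1/f_2 - 1/d_o2 = 1/11.5 - 1/(37.000) = 0.05993 cm^-1, so d_i2 = 16.686 cm.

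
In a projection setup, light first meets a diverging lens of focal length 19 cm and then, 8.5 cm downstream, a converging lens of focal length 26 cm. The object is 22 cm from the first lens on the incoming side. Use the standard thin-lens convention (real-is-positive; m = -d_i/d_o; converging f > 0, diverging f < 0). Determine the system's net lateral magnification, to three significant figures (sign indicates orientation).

Applying the thin-lens equation to the first lens, 1/(-19) = 1/22 + 1/d_i1, which gives d_i1 = -10.195 cm.
Its lateral magnification is m_1 = -d_i1/d_o1 = -(-10.195)/22 = 0.4634.
The intermediate image is virtual, 10.195 cm to the left of lens 1, so d_o2 = L - d_i1 = 8.5 - (-10.195) = 18.695 cm.
Applying the thin-lens equation again with f_2 = 26 cm and d_o2 = 18.695 cm gives d_i2 = -66.541 cm.
m_2 = -(-66.541)/(18.695) = 3.5593.
Overall magnification: m = m_1 m_2 = 1.6494.

1.65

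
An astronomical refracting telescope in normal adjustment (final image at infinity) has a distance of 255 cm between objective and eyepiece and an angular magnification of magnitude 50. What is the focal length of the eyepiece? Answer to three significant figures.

In normal adjustment the tube length equals f_obj + f_eye and |M| = f_obj/f_eye.
So f_obj = 50 f_eye and 50 f_eye + f_eye = 255 cm, giving f_eye = 255/51 = 5.000 cm and f_obj = 250.000 cm.

5.00 cm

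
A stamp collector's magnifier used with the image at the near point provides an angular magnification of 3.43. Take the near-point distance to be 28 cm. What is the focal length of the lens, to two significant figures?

12 cm

For the image at the near point, M = 1 + D/f.
f = D/(M - 1) = 28/(3.43 - 1) = 11.523 cm.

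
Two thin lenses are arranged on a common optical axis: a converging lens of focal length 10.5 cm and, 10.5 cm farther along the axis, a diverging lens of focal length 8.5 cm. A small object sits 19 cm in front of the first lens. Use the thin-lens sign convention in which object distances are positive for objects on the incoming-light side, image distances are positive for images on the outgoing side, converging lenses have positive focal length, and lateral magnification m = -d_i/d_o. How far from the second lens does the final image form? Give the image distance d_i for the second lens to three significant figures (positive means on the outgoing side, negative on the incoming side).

-24.7 cm

Applying the thin-lens equation to the first lens, 1/10.5 = 1/19 + 1/d_i1, which gives d_i1 = 23.471 cm.
Since 23.471 cm > 10.5 cm, the first image lies past the second lens and serves as a virtual object: d_o2 = L - d_i1 = -12.971 cm.
Applying the thin-lens equation again with f_2 = -8.5 cm and d_o2 = -12.971 cm gives d_i2 = -24.661 cm.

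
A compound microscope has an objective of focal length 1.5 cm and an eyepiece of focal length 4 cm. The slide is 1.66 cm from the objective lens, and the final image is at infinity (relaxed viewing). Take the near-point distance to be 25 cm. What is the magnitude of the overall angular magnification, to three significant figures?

58.6

Objective: 1/d_i = 1/f_obj - 1/d_o = 1/1.5 - 1/1.66 = 0.06426 cm^-1, so d_i = 15.563 cm.
m_obj = -d_i/d_o = -15.563/1.66 = -9.375.
Eyepiece angular magnification (image at infinity): M_eye = D/f_e = 25/4 = 6.250.
Overall M = m_obj x M_eye = (-9.375)(6.250) = -58.59.
|M| = 58.59.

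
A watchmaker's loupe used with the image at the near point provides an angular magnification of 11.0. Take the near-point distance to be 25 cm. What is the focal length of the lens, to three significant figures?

For the image at the near point, M = 1 + D/f.
f = D/(M - 1) = 25/(11.0 - 1) = 2.500 cm.

2.50 cm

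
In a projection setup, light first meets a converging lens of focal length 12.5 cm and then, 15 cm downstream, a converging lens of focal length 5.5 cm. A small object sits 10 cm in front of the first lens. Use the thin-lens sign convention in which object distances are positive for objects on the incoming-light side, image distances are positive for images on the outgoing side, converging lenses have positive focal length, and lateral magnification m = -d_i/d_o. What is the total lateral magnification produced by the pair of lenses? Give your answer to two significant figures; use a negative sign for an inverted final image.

Applying the thin-lens equation to the first lens, 1/12.5 = 1/10 + 1/d_i1, which gives d_i1 = -50.000 cm.
Its lateral magnification is m_1 = -d_i1/d_o1 = -(-50.000)/10 = 5.0000.
With d_i1 < 0 the first image is virtual and lies on the object side; the object distance for lens 2 is d_o2 = 15 - (-50.000) = 65.000 cm.
Applying the thin-lens equation again with f_2 = 5.5 cm and d_o2 = 65.000 cm gives d_i2 = 6.008 cm.
m_2 = -(6.008)/(65.000) = -0.0924.
Total m = m_1 x m_2 = (5.0000)(-0.0924) = -0.4622.

-0.46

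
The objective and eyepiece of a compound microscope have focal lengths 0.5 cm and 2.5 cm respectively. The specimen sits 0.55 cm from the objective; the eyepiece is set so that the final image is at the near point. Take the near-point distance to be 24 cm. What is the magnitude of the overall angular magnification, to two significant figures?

Objective: 1/d_i = 1/f_obj - 1/d_o = 1/0.5 - 1/0.55 = 0.18182 cm^-1, so d_i = 5.500 cm.
m_obj = -d_i/d_o = -5.500/0.55 = -10.000.
Eyepiece angular magnification (image at near point): M_eye = 1 + D/f_e = 1 + 24/2.5 = 10.600.
Overall M = m_obj x M_eye = (-10.000)(10.600) = -106.00.
|M| = 106.00.

110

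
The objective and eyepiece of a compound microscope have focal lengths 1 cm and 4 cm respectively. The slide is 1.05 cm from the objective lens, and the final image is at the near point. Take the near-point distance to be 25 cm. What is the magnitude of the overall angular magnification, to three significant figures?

145

Objective: 1/d_i = 1/f_obj - 1/d_o = 1/1 - 1/1.05 = 0.04762 cm^-1, so d_i = 21.000 cm.
m_obj = -d_i/d_o = -21.000/1.05 = -20.000.
Eyepiece angular magnification (image at near point): M_eye = 1 + D/f_e = 1 + 25/4 = 7.250.
Overall M = m_obj x M_eye = (-20.000)(7.250) = -145.00.
|M| = 145.00.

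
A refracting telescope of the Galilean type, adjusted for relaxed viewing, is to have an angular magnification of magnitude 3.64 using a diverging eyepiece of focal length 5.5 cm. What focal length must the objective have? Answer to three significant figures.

|M| = f_obj/|f_eye|, so f_obj = |M| x |f_eye| = 3.64 x 5.5 = 20.020 cm.

20.0 cm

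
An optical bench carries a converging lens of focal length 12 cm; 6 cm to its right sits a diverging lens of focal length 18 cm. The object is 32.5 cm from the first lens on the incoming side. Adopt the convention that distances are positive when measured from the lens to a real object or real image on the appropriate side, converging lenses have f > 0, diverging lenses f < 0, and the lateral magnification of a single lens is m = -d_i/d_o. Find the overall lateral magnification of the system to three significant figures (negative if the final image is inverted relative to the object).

-2.12

Lens 1: 1/d_i1 = 1/f_1 - 1/d_o1 = 1/12 - 1/32.5 = 0.05256 cm^-1, so d_i1 = 19.024 cm.
m_1 = -(19.024)/32.5 = -0.5854.
Since 19.024 cm > 6 cm, the first image lies past the second lens and serves as a virtual object: d_o2 = L - d_i1 = -13.024 cm.
Lens 2: 1/d_i2 = 1/f_2 - 1/d_o2 = 1/(-18) - 1/(-13.024) = 0.02122 cm^-1, so d_i2 = 47.118 cm.
m_2 = -(47.118)/(-13.024) = 3.6176.
Overall magnification: m = m_1 m_2 = -2.1176.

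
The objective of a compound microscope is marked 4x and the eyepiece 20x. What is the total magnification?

The overall magnification of a compound microscope is the product of the objective and eyepiece magnifications:
M = M_obj x M_eye = 4 x 20 = 80.

80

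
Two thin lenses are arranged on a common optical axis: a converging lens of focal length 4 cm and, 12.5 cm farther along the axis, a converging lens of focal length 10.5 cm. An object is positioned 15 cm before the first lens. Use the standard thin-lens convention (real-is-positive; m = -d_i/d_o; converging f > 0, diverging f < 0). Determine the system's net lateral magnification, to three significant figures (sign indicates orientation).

Lens 1: 1/d_i1 = 1/f_1 - 1/d_o1 = 1/4 - 1/15 = 0.18333 cm^-1, so d_i1 = 5.455 cm.
m_1 = -(5.455)/15 = -0.3636.
Object distance for lens 2: d_o2 = 12.5 - 5.455 = 7.045 cm.
Lens 2: 1/d_i2 = 1/f_2 - 1/d_o2 = 1/10.5 - 1/(7.045) = -0.04670 cm^-1, so d_i2 = -21.414 cm.
m_2 = -(-21.414)/(7.045) = 3.0395.
The system's lateral magnification is m_1 m_2 = (-0.3636)(3.0395) = -1.1053.

-1.11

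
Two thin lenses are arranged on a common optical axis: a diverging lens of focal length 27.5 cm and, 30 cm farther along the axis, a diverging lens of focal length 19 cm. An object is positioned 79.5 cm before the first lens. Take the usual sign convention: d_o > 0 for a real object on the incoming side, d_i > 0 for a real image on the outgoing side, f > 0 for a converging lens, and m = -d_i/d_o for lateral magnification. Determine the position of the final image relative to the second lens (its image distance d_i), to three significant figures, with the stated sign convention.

Applying the thin-lens equation to the first lens, 1/(-27.5) = 1/79.5 + 1/d_i1, which gives d_i1 = -20.432 cm.
With d_i1 < 0 the first image is virtual and lies on the object side; the object distance for lens 2 is d_o2 = 30 - (-20.432) = 50.432 cm.
Applying the thin-lens equation again with f_2 = -19 cm and d_o2 = 50.432 cm gives d_i2 = -13.801 cm.

-13.8 cm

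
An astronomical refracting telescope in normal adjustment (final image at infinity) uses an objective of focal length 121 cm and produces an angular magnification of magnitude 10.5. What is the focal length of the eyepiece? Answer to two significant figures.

12 cm

|M| = f_obj/f_eye, so f_eye = f_obj/|M| = 121/10.5 = 11.524 cm.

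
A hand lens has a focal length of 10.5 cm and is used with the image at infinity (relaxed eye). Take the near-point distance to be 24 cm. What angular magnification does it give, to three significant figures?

M = D/f = 24/10.5 = 2.286.

2.29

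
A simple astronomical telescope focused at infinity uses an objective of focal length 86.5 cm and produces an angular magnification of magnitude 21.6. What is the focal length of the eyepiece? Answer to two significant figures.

|M| = f_obj/f_eye, so f_eye = f_obj/|M| = 86.5/21.6 = 4.005 cm.

4.0 cm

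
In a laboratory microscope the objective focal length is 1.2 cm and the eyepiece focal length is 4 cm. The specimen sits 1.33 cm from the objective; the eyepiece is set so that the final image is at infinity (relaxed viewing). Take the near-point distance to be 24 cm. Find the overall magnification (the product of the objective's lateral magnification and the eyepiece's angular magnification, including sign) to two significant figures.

Objective: 1/d_i = 1/f_obj - 1/d_o = 1/1.2 - 1/1.33 = 0.08145 cm^-1, so d_i = 12.277 cm.
m_obj = -d_i/d_o = -12.277/1.33 = -9.231.
Eyepiece angular magnification (image at infinity): M_eye = D/f_e = 24/4 = 6.000.
Overall M = m_obj x M_eye = (-9.231)(6.000) = -55.38.

-55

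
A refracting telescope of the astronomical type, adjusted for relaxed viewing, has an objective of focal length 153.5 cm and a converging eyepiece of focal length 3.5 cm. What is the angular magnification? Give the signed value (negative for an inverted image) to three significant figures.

M = -f_obj/f_eye = -153.5/(3.5) = -43.857.

-43.9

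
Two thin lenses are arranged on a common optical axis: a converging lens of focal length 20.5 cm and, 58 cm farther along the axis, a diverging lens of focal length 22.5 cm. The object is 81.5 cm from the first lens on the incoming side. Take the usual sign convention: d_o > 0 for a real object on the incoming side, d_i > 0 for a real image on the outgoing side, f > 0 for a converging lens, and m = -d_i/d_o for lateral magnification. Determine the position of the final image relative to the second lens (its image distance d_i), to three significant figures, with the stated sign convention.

-13.0 cm

Lens 1: 1/d_i1 = 1/f_1 - 1/d_o1 = 1/20.5 - 1/81.5 = 0.03651 cm^-1, so d_i1 = 27.389 cm.
Object distance for lens 2: d_o2 = 58 - 27.389 = 30.611 cm.
Lens 2: 1/d_i2 = 1/f_2 - 1/d_o2 = 1/(-22.5) - 1/(30.611) = -0.07711 cm^-1, so d_i2 = -12.968 cm.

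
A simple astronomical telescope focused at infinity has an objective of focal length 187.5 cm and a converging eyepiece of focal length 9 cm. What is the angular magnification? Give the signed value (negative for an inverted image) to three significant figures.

-20.8

M = -f_obj/f_eye = -187.5/(9) = -20.833.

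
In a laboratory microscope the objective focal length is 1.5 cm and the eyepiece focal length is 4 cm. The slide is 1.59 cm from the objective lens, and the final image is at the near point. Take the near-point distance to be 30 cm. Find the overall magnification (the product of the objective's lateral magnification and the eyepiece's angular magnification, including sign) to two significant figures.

-140

Objective: 1/d_i = 1/f_obj - 1/d_o = 1/1.5 - 1/1.59 = 0.03774 cm^-1, so d_i = 26.500 cm.
m_obj = -d_i/d_o = -26.500/1.59 = -16.667.
Eyepiece angular magnification (image at near point): M_eye = 1 + D/f_e = 1 + 30/4 = 8.500.
Overall M = m_obj x M_eye = (-16.667)(8.500) = -141.67.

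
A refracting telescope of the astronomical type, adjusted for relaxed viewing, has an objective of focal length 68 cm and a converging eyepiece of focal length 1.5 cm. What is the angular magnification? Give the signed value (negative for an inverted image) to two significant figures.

M = -f_obj/f_eye = -68/(1.5) = -45.333.

-45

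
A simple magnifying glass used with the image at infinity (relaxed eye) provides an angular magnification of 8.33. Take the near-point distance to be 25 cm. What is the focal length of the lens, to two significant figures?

3.0 cm

For the image at infinity, M = D/f.
f = D/M = 25/8.33 = 3.001 cm.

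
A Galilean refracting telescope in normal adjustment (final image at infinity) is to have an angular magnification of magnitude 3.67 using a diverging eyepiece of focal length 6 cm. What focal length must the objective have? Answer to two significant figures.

22 cm

|M| = f_obj/|f_eye|, so f_obj = |M| x |f_eye| = 3.67 x 6 = 22.020 cm.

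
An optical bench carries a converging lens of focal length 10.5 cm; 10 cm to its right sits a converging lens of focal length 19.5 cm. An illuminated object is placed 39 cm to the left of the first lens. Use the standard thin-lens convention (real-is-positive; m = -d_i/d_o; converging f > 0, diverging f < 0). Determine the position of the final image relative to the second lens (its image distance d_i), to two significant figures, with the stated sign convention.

3.6 cm

Applying the thin-lens equation to the first lens, 1/10.5 = 1/39 + 1/d_i1, which gives d_i1 = 14.368 cm.
Since 14.368 cm > 10 cm, the first image lies past the second lens and serves as a virtual object: d_o2 = L - d_i1 = -4.368 cm.
Applying the thin-lens equation again with f_2 = 19.5 cm and d_o2 = -4.368 cm gives d_i2 = 3.569 cm.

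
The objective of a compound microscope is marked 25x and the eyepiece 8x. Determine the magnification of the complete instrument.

200

The overall magnification of a compound microscope is the product of the objective and eyepiece magnifications:
M = M_obj x M_eye = 25 x 8 = 200.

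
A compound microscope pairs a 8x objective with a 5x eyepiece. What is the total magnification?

40

The overall magnification of a compound microscope is the product of the objective and eyepiece magnifications:
M = M_obj x M_eye = 8 x 5 = 40.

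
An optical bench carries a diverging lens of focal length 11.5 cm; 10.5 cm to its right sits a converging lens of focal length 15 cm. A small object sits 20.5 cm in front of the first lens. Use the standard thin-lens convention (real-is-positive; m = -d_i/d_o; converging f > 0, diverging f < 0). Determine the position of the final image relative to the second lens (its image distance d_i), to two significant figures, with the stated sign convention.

Lens 1: 1/d_i1 = 1/f_1 - 1/d_o1 = 1/(-11.5) - 1/20.5 = -0.13574 cm^-1, so d_i1 = -7.367 cm.
With d_i1 < 0 the first image is virtual and lies on the object side; the object distance for lens 2 is d_o2 = 10.5 - (-7.367) = 17.867 cm.
Lens 2: 1/d_i2 = 1/f_2 - 1/d_o2 = 1/15 - 1/(17.867) = 0.01070 cm^-1, so d_i2 = 93.474 cm.

93 cm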